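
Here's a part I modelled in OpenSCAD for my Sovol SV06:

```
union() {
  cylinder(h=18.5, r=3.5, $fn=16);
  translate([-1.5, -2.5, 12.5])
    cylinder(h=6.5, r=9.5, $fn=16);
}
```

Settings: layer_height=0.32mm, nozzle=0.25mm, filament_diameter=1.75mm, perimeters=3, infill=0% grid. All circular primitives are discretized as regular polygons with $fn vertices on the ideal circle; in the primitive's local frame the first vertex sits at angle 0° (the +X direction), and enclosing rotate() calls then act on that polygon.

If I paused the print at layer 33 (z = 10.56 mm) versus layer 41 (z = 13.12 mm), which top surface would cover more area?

layer 41 (z = 13.12 mm)

Layer 33 (z = 10.56): the cylinder: section is a regular 16-gon, circumradius r=3.5 (area = (16/2)·3.500²·sin(360°/16) = 37.50 mm²); the cylinder at (-1.5, -2.5) is not intersected at this z (z outside [12.5, 19]); Merging all regions: only the r=3.5 cylinder is present, so the union is just that shape — area = 37.50 mm². So its area = 37.50 mm². Layer 41 (z = 13.12): the cylinder: section is a regular 16-gon, circumradius r=3.5 (area = (16/2)·3.500²·sin(360°/16) = 37.50 mm²); the r=9.5 cylinder at (-1.5, -2.5) gives a regular 16-gon of circumradius 9.5 (constant along its height) (area = (16/2)·9.500²·sin(360°/16) = 276.30 mm²); Taking the union: the r=3.5 cylinder lies entirely inside the r=9.5 cylinder at (-1.5, -2.5), so the union is just the r=9.5 cylinder at (-1.5, -2.5) — area = 276.30 mm². So its area = 276.30 mm². Layer 41 is larger (276.30 vs 37.50 mm²).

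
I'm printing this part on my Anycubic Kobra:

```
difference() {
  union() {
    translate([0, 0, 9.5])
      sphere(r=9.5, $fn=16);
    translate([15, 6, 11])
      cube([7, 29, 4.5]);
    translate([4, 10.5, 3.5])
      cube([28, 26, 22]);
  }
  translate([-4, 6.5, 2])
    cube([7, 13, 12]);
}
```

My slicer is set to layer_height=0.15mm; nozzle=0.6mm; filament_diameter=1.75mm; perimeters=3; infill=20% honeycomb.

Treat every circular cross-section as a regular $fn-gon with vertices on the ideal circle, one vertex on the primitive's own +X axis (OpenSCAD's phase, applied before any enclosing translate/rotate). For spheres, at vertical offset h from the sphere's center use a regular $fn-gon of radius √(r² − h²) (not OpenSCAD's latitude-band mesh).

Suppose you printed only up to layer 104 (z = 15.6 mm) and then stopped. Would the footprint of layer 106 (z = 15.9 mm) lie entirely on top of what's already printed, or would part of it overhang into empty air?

entirely on top

Compare the two slices. At z = 15.6: the r=9.5 sphere contributes a regular 16-gon of circumradius √(9.5²−6.1²) = 7.283 (area = (16/2)·7.283²·sin(360°/16) = 162.38 mm²); the cube at (15, 6) does not reach this height (z outside [11, 15.5]); the cube at (4, 10.5) is present — its section is the full 28×26 rectangle (area 728.00 mm²); Merging all regions: the 2 present regions are separate (no shared area or edge), so areas and boundary lengths simply add and each stays a separate island — area = 890.38 mm²; the cube at (-4, 6.5) does not reach this height (z outside [2, 14]); After the difference (first − rest): none of the subtracted shapes is present at this height, so that combined region is unchanged — area = 890.38 mm². At z = 15.9: the r=9.5 sphere contributes a regular 16-gon of circumradius √(9.5²−6.4²) = 7.021 (area = (16/2)·7.021²·sin(360°/16) = 150.90 mm²); the cube at (15, 6) is not intersected at this z (z outside [11, 15.5]); the cube at (4, 10.5) is present — its section is the full 28×26 rectangle (area 728.00 mm²); Merging all regions: the 2 present regions are separate (no shared area or edge), so areas and boundary lengths simply add and each stays a separate island — area = 878.90 mm²; the cube at (-4, 6.5) does not reach this height (z outside [2, 14]); After the difference (first − rest): none of the subtracted shapes is present at this height, so the result so far is unchanged — area = 878.90 mm². Checking containment: the cross-section at z = 15.9 is a subset of the cross-section at z = 15.6.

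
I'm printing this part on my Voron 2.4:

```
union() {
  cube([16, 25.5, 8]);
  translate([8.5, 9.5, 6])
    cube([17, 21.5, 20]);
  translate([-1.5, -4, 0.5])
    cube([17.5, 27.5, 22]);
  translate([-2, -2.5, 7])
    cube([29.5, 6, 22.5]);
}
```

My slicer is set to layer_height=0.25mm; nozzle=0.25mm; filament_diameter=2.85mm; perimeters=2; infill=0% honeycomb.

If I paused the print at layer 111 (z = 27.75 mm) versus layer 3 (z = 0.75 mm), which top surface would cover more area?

layer 3 (z = 0.75 mm)

Layer 111 (z = 27.75): the cube is not intersected at this z (z outside [0, 8]); the cube at (8.5, 9.5) is absent (z outside [6, 26]); the cube at (-1.5, -4) is absent (z outside [0.5, 22.5]); the 29.5×6 cube at (-2, -2.5) contributes its full rectangle (area 177.00 mm²); Taking the union: only the 29.5×6 cube at (-2, -2.5) is present, so the union is just that shape — area = 177.00 mm². So its area = 177.00 mm². Layer 3 (z = 0.75): the 16×25.5 cube contributes its full rectangle (area 408.00 mm²); the cube at (8.5, 9.5) is not intersected at this z (z outside [6, 26]); the cube at (-1.5, -4) is present — its section is the full 17.5×27.5 rectangle (area 481.25 mm²); the cube at (-2, -2.5) is absent (z outside [7, 29.5]); Merging all regions: the regions partially overlap — summed areas 889.25 mm² minus the doubly-counted overlap 376.00 mm² gives 513.25 mm² — area = 513.25 mm². So its area = 513.25 mm². Layer 3 is larger (513.25 vs 177.00 mm²).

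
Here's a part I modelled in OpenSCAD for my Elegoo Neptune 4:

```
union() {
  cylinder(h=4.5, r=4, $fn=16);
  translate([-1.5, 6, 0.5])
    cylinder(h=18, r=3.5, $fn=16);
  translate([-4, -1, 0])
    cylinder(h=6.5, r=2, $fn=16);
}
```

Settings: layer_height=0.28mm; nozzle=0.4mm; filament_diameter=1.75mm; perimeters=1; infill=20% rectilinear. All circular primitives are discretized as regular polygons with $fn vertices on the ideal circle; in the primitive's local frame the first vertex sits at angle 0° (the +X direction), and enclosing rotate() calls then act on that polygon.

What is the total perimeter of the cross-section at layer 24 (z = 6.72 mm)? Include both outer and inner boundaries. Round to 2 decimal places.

21.85 mm

At z = 6.72 mm: the cylinder is absent (z outside [0, 4.5]); the r=3.5 cylinder at (-1.5, 6) gives a regular 16-gon of circumradius 3.5 (constant along its height) (perimeter = 2·16·3.500·sin(180°/16) = 21.85 mm); the cylinder at (-4, -1) is not intersected at this z (z outside [0, 6.5]); Combining (union): only the r=3.5 cylinder at (-1.5, 6) is present, so the union is just that shape — boundary = 21.85 mm. Overall, the cross-section is a single solid region. Total boundary length (outer) = 21.85 mm.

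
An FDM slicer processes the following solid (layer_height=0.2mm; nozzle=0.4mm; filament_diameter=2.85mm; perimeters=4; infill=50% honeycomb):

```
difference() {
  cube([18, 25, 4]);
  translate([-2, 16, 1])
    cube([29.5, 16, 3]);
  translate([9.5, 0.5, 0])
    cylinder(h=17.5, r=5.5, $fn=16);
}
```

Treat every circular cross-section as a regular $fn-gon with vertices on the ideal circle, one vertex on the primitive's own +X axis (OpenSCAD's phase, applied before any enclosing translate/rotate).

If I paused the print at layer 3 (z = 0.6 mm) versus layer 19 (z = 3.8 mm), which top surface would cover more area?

Layer 3 (z = 0.6): the cube (footprint 18×25) is included at this height (area 450.00 mm²); the cube at (-2, 16) is not intersected at this z (z outside [1, 4]); the cylinder at (9.5, 0.5): section is a regular 16-gon, circumradius r=5.5 (area = (16/2)·5.500²·sin(360°/16) = 92.61 mm²); After the difference (first − rest): starting from the 18×25 cube (450.00 mm²), the r=5.5 cylinder at (9.5, 0.5) partially overlaps it — only the 51.75 mm² overlap (of its 92.61 mm²) is removed, clipping the outline — area = 398.25 mm². So its area = 398.25 mm². Layer 19 (z = 3.8): the cube (footprint 18×25) is included at this height (area 450.00 mm²); the cube at (-2, 16) is present — its section is the full 29.5×16 rectangle (area 472.00 mm²); the r=5.5 cylinder at (9.5, 0.5) gives a regular 16-gon of circumradius 5.5 (constant along its height) (area = (16/2)·5.500²·sin(360°/16) = 92.61 mm²); Taking the first minus the rest: starting from the 18×25 cube (450.00 mm²), the 29.5×16 cube at (-2, 16) partially overlaps it — only the 162.00 mm² overlap (of its 472.00 mm²) is removed, clipping the outline; the r=5.5 cylinder at (9.5, 0.5) partially overlaps it — only the 51.75 mm² overlap (of its 92.61 mm²) is removed, clipping the outline — area = 236.25 mm². So its area = 236.25 mm². Layer 3 is larger (398.25 vs 236.25 mm²).

layer 3 (z = 0.6 mm)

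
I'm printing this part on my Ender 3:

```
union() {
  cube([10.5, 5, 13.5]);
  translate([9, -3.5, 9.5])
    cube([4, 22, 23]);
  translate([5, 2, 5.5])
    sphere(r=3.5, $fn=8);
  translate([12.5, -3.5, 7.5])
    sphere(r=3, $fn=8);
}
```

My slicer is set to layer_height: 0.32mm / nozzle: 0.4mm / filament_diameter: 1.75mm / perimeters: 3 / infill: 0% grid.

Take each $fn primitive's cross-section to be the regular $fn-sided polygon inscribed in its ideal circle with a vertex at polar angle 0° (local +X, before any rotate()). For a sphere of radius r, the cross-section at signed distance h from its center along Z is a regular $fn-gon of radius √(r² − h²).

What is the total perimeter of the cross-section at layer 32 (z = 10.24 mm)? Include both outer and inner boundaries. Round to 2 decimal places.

72.33 mm

At z = 10.24 mm: the cube is present — its section is the full 10.5×5 rectangle (perimeter 31.00 mm); the cube at (9, -3.5) (footprint 4×22) is included at this height (perimeter 52.00 mm); the sphere at (5, 2) is not intersected at this z (|z−center|=4.740 > r=3.5); the r=3 sphere at (12.5, -3.5) slices to a regular 8-gon of circumradius 1.222 (√(r²−h²) with h=2.74 from center) (perimeter = 2·8·1.222·sin(180°/8) = 7.48 mm); Combining (union): the regions partially overlap (shared area 9.11 mm²), so the edge portions inside another operand are dropped and the merged outline is re-measured after clipping — boundary = 72.33 mm. Overall, the cross-section is a single solid region. Total boundary length (outer) = 72.33 mm.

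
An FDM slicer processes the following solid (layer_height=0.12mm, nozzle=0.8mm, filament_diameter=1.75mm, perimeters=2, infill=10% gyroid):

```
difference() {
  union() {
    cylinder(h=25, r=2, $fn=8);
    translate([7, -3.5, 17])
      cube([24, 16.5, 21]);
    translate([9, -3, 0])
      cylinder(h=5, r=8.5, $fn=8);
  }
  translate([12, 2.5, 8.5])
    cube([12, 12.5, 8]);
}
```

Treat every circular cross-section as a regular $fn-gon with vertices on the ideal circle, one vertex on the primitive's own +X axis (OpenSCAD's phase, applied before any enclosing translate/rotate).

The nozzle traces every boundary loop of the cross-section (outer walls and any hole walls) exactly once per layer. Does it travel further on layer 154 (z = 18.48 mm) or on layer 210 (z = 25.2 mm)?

Layer 154 (z = 18.48): the r=2 cylinder gives a regular 8-gon of circumradius 2 (constant along its height) (perimeter = 2·8·2.000·sin(180°/8) = 12.25 mm); the 24×16.5 cube at (7, -3.5) contributes its full rectangle (perimeter 81.00 mm); the cylinder at (9, -3) does not reach this height (z outside [0, 5]); Taking the union: the 2 present regions are separate (no shared area or edge), so areas and boundary lengths simply add and each stays a separate island — boundary = 93.25 mm; the cube at (12, 2.5) is absent (z outside [8.5, 16.5]); After the difference (first − rest): none of the subtracted shapes is present at this height, so that combined region is unchanged — boundary = 93.25 mm. So its perimeter = 93.25 mm. Layer 210 (z = 25.2): the cylinder is absent (z outside [0, 25]); the cube at (7, -3.5) is present — its section is the full 24×16.5 rectangle (perimeter 81.00 mm); the cylinder at (9, -3) does not reach this height (z outside [0, 5]); Taking the union: only the 24×16.5 cube at (7, -3.5) is present, so the union is just that shape — boundary = 81.00 mm; the cube at (12, 2.5) is not intersected at this z (z outside [8.5, 16.5]); Taking the first minus the rest: none of the subtracted shapes is present at this height, so the result so far is unchanged — boundary = 81.00 mm. So its perimeter = 81.00 mm. Layer 154 is larger (93.25 vs 81.00 mm).

layer 154 (z = 18.48 mm)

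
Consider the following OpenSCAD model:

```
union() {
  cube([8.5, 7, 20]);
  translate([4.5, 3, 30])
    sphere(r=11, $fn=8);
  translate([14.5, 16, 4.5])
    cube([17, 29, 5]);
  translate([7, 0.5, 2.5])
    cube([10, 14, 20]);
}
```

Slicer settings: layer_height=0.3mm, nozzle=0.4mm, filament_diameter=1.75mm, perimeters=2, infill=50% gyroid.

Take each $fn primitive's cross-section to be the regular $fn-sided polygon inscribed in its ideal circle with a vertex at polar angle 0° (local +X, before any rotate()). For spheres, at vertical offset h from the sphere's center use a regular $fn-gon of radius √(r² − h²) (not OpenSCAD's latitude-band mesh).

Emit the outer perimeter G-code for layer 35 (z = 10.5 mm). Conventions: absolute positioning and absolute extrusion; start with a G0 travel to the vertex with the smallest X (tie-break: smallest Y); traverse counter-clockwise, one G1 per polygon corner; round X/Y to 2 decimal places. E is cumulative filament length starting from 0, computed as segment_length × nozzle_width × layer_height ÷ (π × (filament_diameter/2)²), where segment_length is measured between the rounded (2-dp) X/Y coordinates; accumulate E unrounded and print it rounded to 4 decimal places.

G0 X0.00 Y0.00 Z10.50
G1 X8.50 Y0.00 E0.4241
G1 X8.50 Y0.50 E0.4490
G1 X17.00 Y0.50 E0.8731
G1 X17.00 Y14.50 E1.5715
G1 X7.00 Y14.50 E2.0704
G1 X7.00 Y7.00 E2.4446
G1 X0.00 Y7.00 E2.7939
G1 X0.00 Y0.00 E3.1431

At z = 10.5 mm: the cube (footprint 8.5×7) is included at this height; the sphere at (4.5, 3) is absent (|z−center|=19.500 > r=11); the cube at (14.5, 16) does not reach this height (z outside [4.5, 9.5]); the cube at (7, 0.5) (footprint 10×14) is included at this height; Merging all regions: the regions partially overlap (shared area 9.75 mm²), so overlapping operands fuse into one piece — 1 connected region. The outline is a single polygon with 8 vertices. Extrusion per mm of travel: 0.4 × 0.3 / (π × 0.875²) = 0.049890. Accumulating E over each segment gives final E = 3.1431.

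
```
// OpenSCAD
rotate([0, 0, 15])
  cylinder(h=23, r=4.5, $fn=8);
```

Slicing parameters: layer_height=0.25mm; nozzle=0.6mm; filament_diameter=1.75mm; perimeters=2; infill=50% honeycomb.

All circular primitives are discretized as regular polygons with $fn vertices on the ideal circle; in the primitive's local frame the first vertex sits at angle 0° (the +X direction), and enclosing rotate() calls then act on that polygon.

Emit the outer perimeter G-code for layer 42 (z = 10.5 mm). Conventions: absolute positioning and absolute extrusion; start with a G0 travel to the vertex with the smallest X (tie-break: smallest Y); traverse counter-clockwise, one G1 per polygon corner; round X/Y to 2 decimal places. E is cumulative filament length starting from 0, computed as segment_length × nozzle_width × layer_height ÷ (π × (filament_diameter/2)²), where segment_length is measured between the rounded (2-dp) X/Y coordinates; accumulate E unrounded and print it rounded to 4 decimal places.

At z = 10.5 mm: the r=4.5 cylinder contributes a regular 8-gon of circumradius 4.5; (rotated 15° about Z; rotation is an isometry so areas/perimeters/island counts are preserved). The outline is a single polygon with 8 vertices. Extrusion per mm of travel: 0.6 × 0.25 / (π × 0.875²) = 0.062363. Accumulating E over each segment gives final E = 1.7192.

G0 X-4.35 Y-1.16 Z10.50
G1 X-2.25 Y-3.90 E0.2153
G1 X1.16 Y-4.35 E0.4298
G1 X3.90 Y-2.25 E0.6451
G1 X4.35 Y1.16 E0.8596
G1 X2.25 Y3.90 E1.0749
G1 X-1.16 Y4.35 E1.2894
G1 X-3.90 Y2.25 E1.5047
G1 X-4.35 Y-1.16 E1.7192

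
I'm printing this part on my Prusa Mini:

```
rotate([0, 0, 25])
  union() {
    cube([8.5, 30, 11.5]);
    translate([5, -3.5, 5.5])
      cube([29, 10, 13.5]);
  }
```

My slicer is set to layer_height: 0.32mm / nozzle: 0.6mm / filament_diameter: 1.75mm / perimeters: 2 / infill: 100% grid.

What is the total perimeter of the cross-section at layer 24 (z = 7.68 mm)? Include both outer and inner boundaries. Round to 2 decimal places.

At z = 7.68 mm: the 8.5×30 cube contributes its full rectangle (perimeter 77.00 mm); the cube at (5, -3.5) is present — its section is the full 29×10 rectangle (perimeter 78.00 mm); Taking the union: the regions partially overlap (shared area 22.75 mm²), so the edge portions inside another operand are dropped and the merged outline is re-measured after clipping — boundary = 135.00 mm; (rotated 25° about Z; rotation is an isometry so areas/perimeters/island counts are preserved). Overall, the cross-section is a single solid region. Total boundary length (outer) = 135.00 mm.

135.00 mm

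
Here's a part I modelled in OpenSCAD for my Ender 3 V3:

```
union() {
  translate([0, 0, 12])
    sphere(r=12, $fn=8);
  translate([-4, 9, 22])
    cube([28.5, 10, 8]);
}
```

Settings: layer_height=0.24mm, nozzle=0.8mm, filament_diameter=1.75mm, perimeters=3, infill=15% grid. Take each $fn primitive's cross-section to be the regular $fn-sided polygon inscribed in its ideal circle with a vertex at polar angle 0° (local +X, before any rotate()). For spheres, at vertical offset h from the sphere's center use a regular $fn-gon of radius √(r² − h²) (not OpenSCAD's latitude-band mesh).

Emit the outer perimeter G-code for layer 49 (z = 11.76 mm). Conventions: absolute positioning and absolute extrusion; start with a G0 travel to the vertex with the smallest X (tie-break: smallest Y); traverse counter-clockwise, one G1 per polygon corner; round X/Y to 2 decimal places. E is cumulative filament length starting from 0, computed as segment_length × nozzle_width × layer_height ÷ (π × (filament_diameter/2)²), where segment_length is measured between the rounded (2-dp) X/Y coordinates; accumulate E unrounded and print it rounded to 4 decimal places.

At z = 11.76 mm: the r=12 sphere slices to a regular 8-gon of circumradius 11.998 (√(r²−h²) with h=0.24 from center); the cube at (-4, 9) does not reach this height (z outside [22, 30]); Merging all regions: only the r=12 sphere is present, so the union is just that shape — 1 connected region. The outline is a single polygon with 8 vertices. Extrusion per mm of travel: 0.8 × 0.24 / (π × 0.875²) = 0.079824. Accumulating E over each segment gives final E = 5.8633.

G0 X-12.00 Y0.00 Z11.76
G1 X-8.48 Y-8.48 E0.7329
G1 X0.00 Y-12.00 E1.4658
G1 X8.48 Y-8.48 E2.1987
G1 X12.00 Y0.00 E2.9316
G1 X8.48 Y8.48 E3.6646
G1 X0.00 Y12.00 E4.3975
G1 X-8.48 Y8.48 E5.1304
G1 X-12.00 Y0.00 E5.8633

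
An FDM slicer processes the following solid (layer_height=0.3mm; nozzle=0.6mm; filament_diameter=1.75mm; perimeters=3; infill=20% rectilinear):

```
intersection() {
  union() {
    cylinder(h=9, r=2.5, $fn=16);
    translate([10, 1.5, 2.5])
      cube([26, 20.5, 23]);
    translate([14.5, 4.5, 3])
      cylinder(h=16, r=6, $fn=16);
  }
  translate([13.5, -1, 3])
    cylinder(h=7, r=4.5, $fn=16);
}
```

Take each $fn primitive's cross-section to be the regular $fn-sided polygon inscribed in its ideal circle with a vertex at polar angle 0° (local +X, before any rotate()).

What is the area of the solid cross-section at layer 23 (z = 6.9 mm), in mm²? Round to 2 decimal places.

At z = 6.9 mm: the cylinder: section is a regular 16-gon, circumradius r=2.5 (area = (16/2)·2.500²·sin(360°/16) = 19.13 mm²); the 26×20.5 cube at (10, 1.5) contributes its full rectangle (area 533.00 mm²); the r=6 cylinder at (14.5, 4.5) contributes a regular 16-gon of circumradius 6 (area = (16/2)·6.000²·sin(360°/16) = 110.21 mm²); Merging all regions: the regions partially overlap — summed areas 662.35 mm² minus the doubly-counted overlap 81.86 mm² gives 580.49 mm² — area = 580.49 mm²; the r=4.5 cylinder at (13.5, -1) contributes a regular 16-gon of circumradius 4.5 (area = (16/2)·4.500²·sin(360°/16) = 61.99 mm²); Keeping only the common overlap: the r=4.5 cylinder at (13.5, -1) partially overlaps the result so far; clipping to the common part keeps 28.75 mm² — area = 28.75 mm². Overall, the cross-section is a single solid region. Net area = 28.75 mm².

28.75 mm²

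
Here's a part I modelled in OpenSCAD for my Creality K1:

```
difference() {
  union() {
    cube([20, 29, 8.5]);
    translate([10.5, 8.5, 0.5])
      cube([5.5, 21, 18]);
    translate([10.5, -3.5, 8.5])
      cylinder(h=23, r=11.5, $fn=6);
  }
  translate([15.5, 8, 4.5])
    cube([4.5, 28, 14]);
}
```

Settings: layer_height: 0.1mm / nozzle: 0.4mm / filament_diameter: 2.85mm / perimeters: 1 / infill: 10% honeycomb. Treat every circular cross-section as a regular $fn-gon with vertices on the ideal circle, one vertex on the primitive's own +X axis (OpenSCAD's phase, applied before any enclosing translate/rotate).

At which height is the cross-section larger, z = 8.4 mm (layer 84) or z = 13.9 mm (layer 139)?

Layer 84 (z = 8.4): the cube is present — its section is the full 20×29 rectangle (area 580.00 mm²); the cube at (10.5, 8.5) is present — its section is the full 5.5×21 rectangle (area 115.50 mm²); the cylinder at (10.5, -3.5) does not reach this height (z outside [8.5, 31.5]); Merging all regions: the regions partially overlap — summed areas 695.50 mm² minus the doubly-counted overlap 112.75 mm² gives 582.75 mm² — area = 582.75 mm²; the cube at (15.5, 8) is present — its section is the full 4.5×28 rectangle (area 126.00 mm²); Taking the first minus the rest: starting from the result so far (582.75 mm²), the 4.5×28 cube at (15.5, 8) partially overlaps it — only the 94.75 mm² overlap (of its 126.00 mm²) is removed, clipping the outline — area = 488.00 mm². So its area = 488.00 mm². Layer 139 (z = 13.9): the cube is absent (z outside [0, 8.5]); the cube at (10.5, 8.5) is present — its section is the full 5.5×21 rectangle (area 115.50 mm²); the r=11.5 cylinder at (10.5, -3.5) contributes a regular 6-gon of circumradius 11.5 (area = (6/2)·11.500²·sin(360°/6) = 343.60 mm²); Merging all regions: the 2 present regions are separate (no shared area or edge), so areas and boundary lengths simply add and each stays a separate island — area = 459.10 mm²; the 4.5×28 cube at (15.5, 8) contributes its full rectangle (area 126.00 mm²); After the difference (first − rest): starting from that combined region (459.10 mm²), the 4.5×28 cube at (15.5, 8) partially overlaps it — only the 10.50 mm² overlap (of its 126.00 mm²) is removed, clipping the outline — area = 448.60 mm². So its area = 448.60 mm². Layer 84 is larger (488.00 vs 448.60 mm²).

layer 84 (z = 8.4 mm)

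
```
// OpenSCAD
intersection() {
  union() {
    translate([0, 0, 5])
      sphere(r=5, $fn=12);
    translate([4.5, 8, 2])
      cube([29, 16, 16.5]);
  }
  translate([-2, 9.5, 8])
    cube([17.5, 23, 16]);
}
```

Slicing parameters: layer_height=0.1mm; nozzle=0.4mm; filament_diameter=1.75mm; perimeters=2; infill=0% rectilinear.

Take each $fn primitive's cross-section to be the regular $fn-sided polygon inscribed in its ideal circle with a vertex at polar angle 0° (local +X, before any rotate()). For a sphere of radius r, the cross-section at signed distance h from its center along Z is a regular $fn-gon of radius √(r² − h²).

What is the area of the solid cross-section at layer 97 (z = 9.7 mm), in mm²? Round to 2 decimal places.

At z = 9.7 mm: the r=5 sphere slices to a regular 12-gon of circumradius 1.706 (√(r²−h²) with h=4.7 from center) (area = (12/2)·1.706²·sin(360°/12) = 8.73 mm²); the cube at (4.5, 8) is present — its section is the full 29×16 rectangle (area 464.00 mm²); Merging all regions: the 2 present regions are separate (no shared area or edge), so areas and boundary lengths simply add and each stays a separate island — area = 472.73 mm²; the 17.5×23 cube at (-2, 9.5) contributes its full rectangle (area 402.50 mm²); Taking the intersection: the 17.5×23 cube at (-2, 9.5) partially overlaps the result so far; clipping to the common part keeps 159.50 mm² — area = 159.50 mm². Overall, the cross-section is a single solid region. Net area = 159.50 mm².

159.50 mm²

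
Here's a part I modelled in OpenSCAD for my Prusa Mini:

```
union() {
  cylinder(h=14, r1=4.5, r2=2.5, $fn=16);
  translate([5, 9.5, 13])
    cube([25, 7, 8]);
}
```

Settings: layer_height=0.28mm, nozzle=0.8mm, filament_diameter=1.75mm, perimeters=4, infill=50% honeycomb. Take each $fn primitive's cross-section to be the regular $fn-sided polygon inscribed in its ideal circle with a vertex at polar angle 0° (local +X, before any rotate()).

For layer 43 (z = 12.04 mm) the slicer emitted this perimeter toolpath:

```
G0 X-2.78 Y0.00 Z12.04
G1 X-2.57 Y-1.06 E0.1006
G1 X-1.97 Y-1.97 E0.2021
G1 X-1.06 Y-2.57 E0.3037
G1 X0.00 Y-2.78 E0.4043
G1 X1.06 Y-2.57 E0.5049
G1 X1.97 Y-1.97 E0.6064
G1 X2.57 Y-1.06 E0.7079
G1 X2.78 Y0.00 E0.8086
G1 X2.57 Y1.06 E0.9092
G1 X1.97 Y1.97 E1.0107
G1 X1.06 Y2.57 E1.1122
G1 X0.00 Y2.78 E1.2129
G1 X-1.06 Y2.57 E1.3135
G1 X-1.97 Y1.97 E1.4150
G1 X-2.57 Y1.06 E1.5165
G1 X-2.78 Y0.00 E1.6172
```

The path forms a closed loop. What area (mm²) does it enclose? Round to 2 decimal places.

Apply the shoelace formula to the sequence of (X, Y) vertices; enclosed area = 23.69 mm².

23.69 mm²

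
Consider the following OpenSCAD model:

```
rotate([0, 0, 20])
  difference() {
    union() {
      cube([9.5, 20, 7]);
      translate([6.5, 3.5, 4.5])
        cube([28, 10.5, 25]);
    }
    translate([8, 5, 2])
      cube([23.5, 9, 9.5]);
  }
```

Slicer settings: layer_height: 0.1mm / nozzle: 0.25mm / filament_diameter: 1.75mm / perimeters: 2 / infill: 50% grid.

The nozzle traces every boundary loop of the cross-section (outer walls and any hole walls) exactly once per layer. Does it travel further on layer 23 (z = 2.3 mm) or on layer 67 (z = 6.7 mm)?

Layer 23 (z = 2.3): the cube (footprint 9.5×20) is included at this height (perimeter 59.00 mm); the cube at (6.5, 3.5) is not intersected at this z (z outside [4.5, 29.5]); Combining (union): only the 9.5×20 cube is present, so the union is just that shape — boundary = 59.00 mm; the cube at (8, 5) (footprint 23.5×9) is included at this height (perimeter 65.00 mm); After the difference (first − rest): starting from the result so far, the 23.5×9 cube at (8, 5) partially overlaps it — only the 13.50 mm² overlap (of its 211.50 mm²) is removed, clipping the outline — boundary = 62.00 mm; (whole slice rotated 20° about Z — lengths, areas and connectivity unchanged). So its perimeter = 62.00 mm. Layer 67 (z = 6.7): the cube is present — its section is the full 9.5×20 rectangle (perimeter 59.00 mm); the cube at (6.5, 3.5) is present — its section is the full 28×10.5 rectangle (perimeter 77.00 mm); Taking the union: the regions partially overlap (shared area 31.50 mm²), so the edge portions inside another operand are dropped and the merged outline is re-measured after clipping — boundary = 109.00 mm; the cube at (8, 5) (footprint 23.5×9) is included at this height (perimeter 65.00 mm); Taking the first minus the rest: starting from that combined region, the 23.5×9 cube at (8, 5) lies inside it touching the edge (removes its full 211.50 mm²) — boundary = 130.00 mm; (whole slice rotated 20° about Z — lengths, areas and connectivity unchanged). So its perimeter = 130.00 mm. Layer 67 is larger (130.00 vs 62.00 mm).

layer 67 (z = 6.7 mm)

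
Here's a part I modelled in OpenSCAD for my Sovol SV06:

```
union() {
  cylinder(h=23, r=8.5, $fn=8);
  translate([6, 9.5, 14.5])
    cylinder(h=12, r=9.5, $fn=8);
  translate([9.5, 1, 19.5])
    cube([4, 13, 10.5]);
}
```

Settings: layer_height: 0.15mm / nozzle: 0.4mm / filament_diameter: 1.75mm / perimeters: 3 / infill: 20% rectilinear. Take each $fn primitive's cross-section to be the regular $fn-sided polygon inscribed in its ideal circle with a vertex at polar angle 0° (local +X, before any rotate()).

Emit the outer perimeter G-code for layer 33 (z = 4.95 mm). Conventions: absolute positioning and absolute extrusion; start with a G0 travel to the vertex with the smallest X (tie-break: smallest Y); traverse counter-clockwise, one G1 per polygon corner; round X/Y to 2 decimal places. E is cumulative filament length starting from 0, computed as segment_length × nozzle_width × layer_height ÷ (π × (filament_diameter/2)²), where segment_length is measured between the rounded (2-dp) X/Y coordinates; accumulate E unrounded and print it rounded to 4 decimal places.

G0 X-8.50 Y0.00 Z4.95
G1 X-6.01 Y-6.01 E0.1623
G1 X0.00 Y-8.50 E0.3246
G1 X6.01 Y-6.01 E0.4868
G1 X8.50 Y0.00 E0.6491
G1 X6.01 Y6.01 E0.8114
G1 X0.00 Y8.50 E0.9737
G1 X-6.01 Y6.01 E1.1359
G1 X-8.50 Y0.00 E1.2982

At z = 4.95 mm: the r=8.5 cylinder gives a regular 8-gon of circumradius 8.5 (constant along its height); the cylinder at (6, 9.5) does not reach this height (z outside [14.5, 26.5]); the cube at (9.5, 1) is not intersected at this z (z outside [19.5, 30]); Combining (union): only the r=8.5 cylinder is present, so the union is just that shape — 1 connected region. The outline is a single polygon with 8 vertices. Extrusion per mm of travel: 0.4 × 0.15 / (π × 0.875²) = 0.024945. Accumulating E over each segment gives final E = 1.2982.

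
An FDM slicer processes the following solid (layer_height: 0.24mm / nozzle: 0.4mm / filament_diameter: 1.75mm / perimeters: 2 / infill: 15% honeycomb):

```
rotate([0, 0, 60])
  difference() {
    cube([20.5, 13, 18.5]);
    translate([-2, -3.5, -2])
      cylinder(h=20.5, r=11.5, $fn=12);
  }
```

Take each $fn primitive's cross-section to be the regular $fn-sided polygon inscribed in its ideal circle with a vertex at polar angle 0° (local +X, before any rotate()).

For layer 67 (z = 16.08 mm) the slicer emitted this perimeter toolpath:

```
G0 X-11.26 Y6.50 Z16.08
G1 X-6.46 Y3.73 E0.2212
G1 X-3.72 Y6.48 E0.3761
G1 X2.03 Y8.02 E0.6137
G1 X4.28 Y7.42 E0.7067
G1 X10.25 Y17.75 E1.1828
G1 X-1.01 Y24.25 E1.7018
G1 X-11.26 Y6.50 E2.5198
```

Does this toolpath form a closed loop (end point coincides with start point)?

Start point (G0): (-11.26, 6.50). End point (last G1): the path returns to the start — closed.

yes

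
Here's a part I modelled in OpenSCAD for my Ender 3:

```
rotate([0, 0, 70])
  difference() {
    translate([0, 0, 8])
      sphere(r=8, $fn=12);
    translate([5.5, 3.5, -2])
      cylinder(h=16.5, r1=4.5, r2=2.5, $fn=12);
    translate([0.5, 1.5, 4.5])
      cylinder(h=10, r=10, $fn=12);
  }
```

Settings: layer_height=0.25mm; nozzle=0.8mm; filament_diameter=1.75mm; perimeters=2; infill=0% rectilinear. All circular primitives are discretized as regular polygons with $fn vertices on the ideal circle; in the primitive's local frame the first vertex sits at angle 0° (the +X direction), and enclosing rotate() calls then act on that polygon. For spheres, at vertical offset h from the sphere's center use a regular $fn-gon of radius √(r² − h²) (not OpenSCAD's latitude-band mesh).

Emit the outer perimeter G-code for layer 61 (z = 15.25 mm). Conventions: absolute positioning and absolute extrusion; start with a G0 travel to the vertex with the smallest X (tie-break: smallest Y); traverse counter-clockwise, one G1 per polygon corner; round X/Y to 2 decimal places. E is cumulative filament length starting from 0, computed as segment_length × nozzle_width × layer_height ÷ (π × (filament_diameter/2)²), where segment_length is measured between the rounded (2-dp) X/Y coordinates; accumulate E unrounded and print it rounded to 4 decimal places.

At z = 15.25 mm: the sphere: section is a regular 12-gon, circumradius = √(r²−h²) = √(8²−7.25²) = 3.382; the cone at (5.5, 3.5) is not intersected at this z (z outside [-2, 14.5]); the cylinder at (0.5, 1.5) is not intersected at this z (z outside [4.5, 14.5]); After the difference (first − rest): none of the subtracted shapes is present at this height, so the r=8 sphere is unchanged — 1 connected region; (rotated 70° about Z; rotation is an isometry so areas/perimeters/island counts are preserved). The outline is a single polygon with 12 vertices. Extrusion per mm of travel: 0.8 × 0.25 / (π × 0.875²) = 0.083150. Accumulating E over each segment gives final E = 1.7468.

G0 X-3.33 Y-0.59 Z15.25
G1 X-2.59 Y-2.17 E0.1451
G1 X-1.16 Y-3.18 E0.2906
G1 X0.59 Y-3.33 E0.4367
G1 X2.17 Y-2.59 E0.5818
G1 X3.18 Y-1.16 E0.7273
G1 X3.33 Y0.59 E0.8734
G1 X2.59 Y2.17 E1.0185
G1 X1.16 Y3.18 E1.1640
G1 X-0.59 Y3.33 E1.3101
G1 X-2.17 Y2.59 E1.4551
G1 X-3.18 Y1.16 E1.6007
G1 X-3.33 Y-0.59 E1.7468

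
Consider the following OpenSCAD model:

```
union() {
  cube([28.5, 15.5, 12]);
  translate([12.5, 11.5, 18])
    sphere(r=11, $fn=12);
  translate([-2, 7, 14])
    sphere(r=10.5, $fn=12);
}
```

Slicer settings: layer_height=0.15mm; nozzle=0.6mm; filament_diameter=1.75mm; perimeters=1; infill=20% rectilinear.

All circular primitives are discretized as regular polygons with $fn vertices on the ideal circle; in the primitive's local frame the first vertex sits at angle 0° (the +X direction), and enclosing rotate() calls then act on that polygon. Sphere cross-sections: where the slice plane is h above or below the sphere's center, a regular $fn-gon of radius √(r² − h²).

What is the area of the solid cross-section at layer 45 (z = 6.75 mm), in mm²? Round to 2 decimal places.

At z = 6.75 mm: the cube is present — its section is the full 28.5×15.5 rectangle (area 441.75 mm²); the sphere at (12.5, 11.5) is not intersected at this z (|z−center|=11.250 > r=11); the sphere at (-2, 7): section is a regular 12-gon, circumradius = √(r²−h²) = √(10.5²−7.25²) = 7.595 (area = (12/2)·7.595²·sin(360°/12) = 173.06 mm²); Taking the union: the regions partially overlap — summed areas 614.81 mm² minus the doubly-counted overlap 57.22 mm² gives 557.60 mm² — area = 557.60 mm². Overall, the cross-section is a single solid region. Net area = 557.60 mm².

557.60 mm²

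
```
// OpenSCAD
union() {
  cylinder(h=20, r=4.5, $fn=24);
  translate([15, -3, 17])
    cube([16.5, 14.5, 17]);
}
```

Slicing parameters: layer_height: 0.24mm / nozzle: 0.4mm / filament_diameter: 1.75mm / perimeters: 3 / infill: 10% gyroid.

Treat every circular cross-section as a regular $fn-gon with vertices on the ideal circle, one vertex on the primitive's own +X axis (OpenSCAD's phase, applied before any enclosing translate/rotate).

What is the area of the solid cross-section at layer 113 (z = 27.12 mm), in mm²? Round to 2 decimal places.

At z = 27.12 mm: the cylinder is absent (z outside [0, 20]); the cube at (15, -3) (footprint 16.5×14.5) is included at this height (area 239.25 mm²); Combining (union): only the 16.5×14.5 cube at (15, -3) is present, so the union is just that shape — area = 239.25 mm². Overall, the cross-section is a single solid region. Net area = 239.25 mm².

239.25 mm²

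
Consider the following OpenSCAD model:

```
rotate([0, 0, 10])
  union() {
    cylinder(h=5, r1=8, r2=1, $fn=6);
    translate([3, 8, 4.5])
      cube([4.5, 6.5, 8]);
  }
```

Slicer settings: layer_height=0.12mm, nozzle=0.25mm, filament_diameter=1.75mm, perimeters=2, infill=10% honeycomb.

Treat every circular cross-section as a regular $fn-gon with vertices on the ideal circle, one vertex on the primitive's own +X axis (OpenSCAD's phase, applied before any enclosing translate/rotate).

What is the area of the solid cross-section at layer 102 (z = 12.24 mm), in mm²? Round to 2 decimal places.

29.25 mm²

At z = 12.24 mm: the cone is not intersected at this z (z outside [0, 5]); the cube at (3, 8) (footprint 4.5×6.5) is included at this height (area 29.25 mm²); Taking the union: only the 4.5×6.5 cube at (3, 8) is present, so the union is just that shape — area = 29.25 mm²; (rotated 10° about Z; rotation is an isometry so areas/perimeters/island counts are preserved). Overall, the cross-section is a single solid region. Net area = 29.25 mm².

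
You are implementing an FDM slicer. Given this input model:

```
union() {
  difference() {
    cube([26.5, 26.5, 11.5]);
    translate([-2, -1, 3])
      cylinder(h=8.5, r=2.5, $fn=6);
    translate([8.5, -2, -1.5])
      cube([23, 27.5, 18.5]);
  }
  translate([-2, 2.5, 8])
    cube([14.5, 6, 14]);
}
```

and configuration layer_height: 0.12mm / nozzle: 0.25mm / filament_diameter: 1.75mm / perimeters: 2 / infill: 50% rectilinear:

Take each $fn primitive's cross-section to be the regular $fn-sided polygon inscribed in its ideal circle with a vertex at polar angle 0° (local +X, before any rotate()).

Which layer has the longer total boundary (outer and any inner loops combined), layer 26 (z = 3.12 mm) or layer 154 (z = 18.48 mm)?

Layer 26 (z = 3.12): the 26.5×26.5 cube contributes its full rectangle (perimeter 106.00 mm); the r=2.5 cylinder at (-2, -1) contributes a regular 6-gon of circumradius 2.5 (perimeter = 2·6·2.500·sin(180°/6) = 15.00 mm); the cube at (8.5, -2) is present — its section is the full 23×27.5 rectangle (perimeter 101.00 mm); Taking the first minus the rest: starting from the 26.5×26.5 cube, the r=2.5 cylinder at (-2, -1) misses the remaining region (no effect); the 23×27.5 cube at (8.5, -2) partially overlaps it — only the 459.00 mm² overlap (of its 632.50 mm²) is removed, clipping the outline — boundary = 106.00 mm; the cube at (-2, 2.5) is not intersected at this z (z outside [8, 22]); Combining (union): only that combined region is present, so the union is just that shape — boundary = 106.00 mm. So its perimeter = 106.00 mm. Layer 154 (z = 18.48): the cube does not reach this height (z outside [0, 11.5]); the cylinder at (-2, -1) is not intersected at this z (z outside [3, 11.5]); the cube at (8.5, -2) does not reach this height (z outside [-1.5, 17]); After the difference (first − rest): the first operand is absent here, so nothing remains; the 14.5×6 cube at (-2, 2.5) contributes its full rectangle (perimeter 41.00 mm); Combining (union): only the 14.5×6 cube at (-2, 2.5) is present, so the union is just that shape — boundary = 41.00 mm. So its perimeter = 41.00 mm. Layer 26 is larger (106.00 vs 41.00 mm).

layer 26 (z = 3.12 mm)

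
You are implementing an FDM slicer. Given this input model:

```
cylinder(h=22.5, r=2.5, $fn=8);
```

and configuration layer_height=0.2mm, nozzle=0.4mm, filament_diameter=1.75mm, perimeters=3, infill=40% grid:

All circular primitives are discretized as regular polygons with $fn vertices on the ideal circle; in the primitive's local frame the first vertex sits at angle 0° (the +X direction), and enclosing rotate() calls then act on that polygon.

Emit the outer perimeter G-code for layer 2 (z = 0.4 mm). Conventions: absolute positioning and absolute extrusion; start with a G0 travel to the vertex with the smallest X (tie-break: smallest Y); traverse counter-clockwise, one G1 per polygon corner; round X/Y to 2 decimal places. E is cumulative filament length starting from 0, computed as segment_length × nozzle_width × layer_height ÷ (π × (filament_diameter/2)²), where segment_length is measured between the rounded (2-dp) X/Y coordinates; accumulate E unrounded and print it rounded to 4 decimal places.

G0 X-2.50 Y0.00 Z0.40
G1 X-1.77 Y-1.77 E0.0637
G1 X0.00 Y-2.50 E0.1274
G1 X1.77 Y-1.77 E0.1910
G1 X2.50 Y0.00 E0.2547
G1 X1.77 Y1.77 E0.3184
G1 X0.00 Y2.50 E0.3821
G1 X-1.77 Y1.77 E0.4458
G1 X-2.50 Y0.00 E0.5094

At z = 0.4 mm: the cylinder: section is a regular 8-gon, circumradius r=2.5. The outline is a single polygon with 8 vertices. Extrusion per mm of travel: 0.4 × 0.2 / (π × 0.875²) = 0.033260. Accumulating E over each segment gives final E = 0.5094.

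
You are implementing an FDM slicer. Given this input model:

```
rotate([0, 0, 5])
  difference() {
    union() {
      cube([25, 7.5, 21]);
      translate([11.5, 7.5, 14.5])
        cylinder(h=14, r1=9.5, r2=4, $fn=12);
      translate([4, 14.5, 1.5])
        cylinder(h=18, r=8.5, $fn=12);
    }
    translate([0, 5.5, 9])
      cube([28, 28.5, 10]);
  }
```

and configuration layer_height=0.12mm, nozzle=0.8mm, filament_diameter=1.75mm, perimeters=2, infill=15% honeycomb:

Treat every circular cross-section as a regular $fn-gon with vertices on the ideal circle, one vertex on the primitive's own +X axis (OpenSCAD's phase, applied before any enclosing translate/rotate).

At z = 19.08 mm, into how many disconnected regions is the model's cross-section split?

At z = 19.08 mm: the cube (footprint 25×7.5) is included at this height; the cone at (11.5, 7.5) contributes a regular 12-gon of circumradius 7.701 (interpolated between r1=9.5 and r2=4 at t=0.327); the r=8.5 cylinder at (4, 14.5) contributes a regular 12-gon of circumradius 8.5; Merging all regions: the regions partially overlap (shared area 139.36 mm²), so overlapping operands fuse into one piece — 1 connected region; the cube at (0, 5.5) does not reach this height (z outside [9, 19]); Taking the first minus the rest: none of the subtracted shapes is present at this height, so the result so far is unchanged — 1 connected region; (rotated 5° about Z; rotation is an isometry so areas/perimeters/island counts are preserved). The result has 1 disconnected region.

1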